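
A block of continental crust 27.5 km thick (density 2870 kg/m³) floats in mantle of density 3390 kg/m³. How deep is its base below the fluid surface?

Draft d = t ρ_obj/ρ_fluid = 27.5 km × 2870/3390 = 23.3 km.

23.3 km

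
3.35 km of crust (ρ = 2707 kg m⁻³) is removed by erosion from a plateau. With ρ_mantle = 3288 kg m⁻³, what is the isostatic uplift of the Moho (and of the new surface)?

2.76 km

Unloading: uplift u = e ρ_c/ρ_m = 3.35 km × 2707/3288 = 2.76 km.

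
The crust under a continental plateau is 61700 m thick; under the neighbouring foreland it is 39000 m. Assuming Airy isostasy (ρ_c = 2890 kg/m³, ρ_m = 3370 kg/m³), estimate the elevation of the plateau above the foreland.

Excess crust Δ = 61700 m − 39000 m = 22700 m, split between elevation h and root r with h + r = Δ.
Airy balance ρ_c h = (ρ_m − ρ_c) r gives r = h ρ_c/(ρ_m − ρ_c), so h (1 + ρ_c/(ρ_m − ρ_c)) = Δ, i.e. h = Δ (ρ_m − ρ_c)/ρ_m.
h = 22700 m × 480/3370 = 3230 m.

3230 m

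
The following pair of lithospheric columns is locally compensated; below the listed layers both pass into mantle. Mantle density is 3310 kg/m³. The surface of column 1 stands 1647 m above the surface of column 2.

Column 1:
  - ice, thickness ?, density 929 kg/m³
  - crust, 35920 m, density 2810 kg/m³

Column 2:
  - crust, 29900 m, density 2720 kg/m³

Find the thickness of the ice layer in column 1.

2160 m

Take the compensation level at the base of the deeper column (depth z_c below the surface of column 1) and equate Σ ρ_i t_i down to z_c; mantle fills any gap and the z_c terms cancel.
Column 1: x×929 + 35920×2810 + (z_c − 35920 − x)×3310
Column 2: 1647×0 + 29900×2720 + (z_c − 1647 − 29900)×3310
The z_c×3310 term appears on both sides and cancels. Collect the known terms of each column as K = Σ(ρt)_known − 3310 × (depth of known layers): K_1 = 100935200 − 3310×35920 = −17960000; K_2 = 81328000 − 3310×(1647 + 29900) = −23092570.
Balance: K_1 − x×(3310 − 929) = K_2, so x = (K_1 − K_2)/(3310 − 929) = 5132570/2381 = 2160 m.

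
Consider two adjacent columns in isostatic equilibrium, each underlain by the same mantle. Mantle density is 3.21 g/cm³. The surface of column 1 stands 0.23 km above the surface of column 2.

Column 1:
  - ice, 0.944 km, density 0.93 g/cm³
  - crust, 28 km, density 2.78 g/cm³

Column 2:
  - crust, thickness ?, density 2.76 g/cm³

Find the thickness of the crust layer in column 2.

Take the compensation level at the base of the deeper column (depth z_c below the surface of column 1) and equate Σ ρ_i t_i down to z_c; mantle fills any gap and the z_c terms cancel.
Column 1: 0.944×0.93 + 28×2.78 + (z_c − 28.944)×3.21
Column 2: 0.23×0 + x×2.76 + (z_c − 0.23 − 0 − x)×3.21
The z_c×3.21 term appears on both sides and cancels. Collect the known terms of each column as K = Σ(ρt)_known − 3.21 × (depth of known layers): K_1 = 78.71792 − 3.21×28.944 = −14.19232; K_2 = 0 − 3.21×(0.23 + 0) = −0.7383.
Balance: K_1 = K_2 − x×(3.21 − 2.76), so x = (K_2 − K_1)/(3.21 − 2.76) = 13.454/0.45 = 29.9 km.

29.9 km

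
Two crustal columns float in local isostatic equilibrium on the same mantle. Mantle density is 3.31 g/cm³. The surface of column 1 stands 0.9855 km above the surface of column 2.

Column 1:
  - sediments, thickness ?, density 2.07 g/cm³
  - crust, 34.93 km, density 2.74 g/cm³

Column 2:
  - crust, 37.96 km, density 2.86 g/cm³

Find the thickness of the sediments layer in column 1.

Take the compensation level at the base of the deeper column (depth z_c below the surface of column 1) and equate Σ ρ_i t_i down to z_c; mantle fills any gap and the z_c terms cancel.
Column 1: x×2.07 + 34.93×2.74 + (z_c − 34.93 − x)×3.31
Column 2: 0.9855×0 + 37.96×2.86 + (z_c − 0.9855 − 37.96)×3.31
The z_c×3.31 term appears on both sides and cancels. Collect the known terms of each column as K = Σ(ρt)_known − 3.31 × (depth of known layers): K_1 = 95.7082 − 3.31×34.93 = −19.9101; K_2 = 108.5656 − 3.31×(0.9855 + 37.96) = −20.344005.
Balance: K_1 − x×(3.31 − 2.07) = K_2, so x = (K_1 − K_2)/(3.31 − 2.07) = 0.433905/1.24 = 0.35 km.

0.35 km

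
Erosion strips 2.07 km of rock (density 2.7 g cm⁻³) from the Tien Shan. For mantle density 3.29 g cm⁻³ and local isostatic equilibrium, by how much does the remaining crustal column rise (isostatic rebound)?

1.7 km

Unloading: uplift u = e ρ_c/ρ_m = 2.07 km × 2.7/3.29 = 1.7 km.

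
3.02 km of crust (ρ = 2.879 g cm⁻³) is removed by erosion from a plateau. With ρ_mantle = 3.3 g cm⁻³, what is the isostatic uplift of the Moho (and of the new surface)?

Unloading: uplift u = e ρ_c/ρ_m = 3.02 km × 2.879/3.3 = 2.63 km.

2.63 km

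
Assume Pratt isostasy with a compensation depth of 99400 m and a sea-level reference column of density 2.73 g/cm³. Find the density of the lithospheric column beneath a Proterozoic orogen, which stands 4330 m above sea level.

2.62 g/cm³

Pratt balance: ρ_ref D = ρ (D + h).
ρ = ρ_ref D/(D + h) = 2.73 × 99400 m/(99400 m + 4330 m) = 2.62 g/cm³.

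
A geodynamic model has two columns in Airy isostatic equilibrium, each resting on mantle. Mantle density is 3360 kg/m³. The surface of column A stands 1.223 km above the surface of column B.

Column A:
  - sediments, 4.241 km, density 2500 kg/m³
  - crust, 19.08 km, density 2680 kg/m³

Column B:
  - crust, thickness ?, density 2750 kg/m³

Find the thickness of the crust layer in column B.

20.5 km

Take the compensation level at the base of the deeper column (depth z_c below the surface of column A) and equate Σ ρ_i t_i down to z_c; mantle fills any gap and the z_c terms cancel.
Column A: 4.241×2500 + 19.08×2680 + (z_c − 23.321)×3360
Column B: 1.223×0 + x×2750 + (z_c − 1.223 − 0 − x)×3360
The z_c×3360 term appears on both sides and cancels. Collect the known terms of each column as K = Σ(ρt)_known − 3360 × (depth of known layers): K_A = 61736.9 − 3360×23.321 = −16621.66; K_B = 0 − 3360×(1.223 + 0) = −4109.28.
Balance: K_A = K_B − x×(3360 − 2750), so x = (K_B − K_A)/(3360 − 2750) = 12512.4/610 = 20.5 km.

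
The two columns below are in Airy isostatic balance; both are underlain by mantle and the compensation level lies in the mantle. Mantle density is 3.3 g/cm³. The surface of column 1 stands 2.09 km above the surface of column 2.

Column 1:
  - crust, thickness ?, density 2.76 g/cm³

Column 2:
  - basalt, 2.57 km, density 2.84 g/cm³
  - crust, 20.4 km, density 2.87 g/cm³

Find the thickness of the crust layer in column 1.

Take the compensation level at the base of the deeper column (depth z_c below the surface of column 1) and equate Σ ρ_i t_i down to z_c; mantle fills any gap and the z_c terms cancel.
Column 1: x×2.76 + (z_c − 0 − x)×3.3
Column 2: 2.09×0 + 2.57×2.84 + 20.4×2.87 + (z_c − 2.09 − 22.97)×3.3
The z_c×3.3 term appears on both sides and cancels. Collect the known terms of each column as K = Σ(ρt)_known − 3.3 × (depth of known layers): K_1 = 0 − 3.3×0 = 0; K_2 = 65.8468 − 3.3×(2.09 + 22.97) = −16.8512.
Balance: K_1 − x×(3.3 − 2.76) = K_2, so x = (K_1 − K_2)/(3.3 − 2.76) = 16.8512/0.54 = 31.2 km.

31.2 km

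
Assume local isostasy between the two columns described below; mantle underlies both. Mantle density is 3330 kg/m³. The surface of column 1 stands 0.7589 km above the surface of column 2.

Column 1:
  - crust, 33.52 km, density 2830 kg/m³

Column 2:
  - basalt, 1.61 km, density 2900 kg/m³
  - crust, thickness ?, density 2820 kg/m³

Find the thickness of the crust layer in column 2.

26.6 km

Take the compensation level at the base of the deeper column (depth z_c below the surface of column 1) and equate Σ ρ_i t_i down to z_c; mantle fills any gap and the z_c terms cancel.
Column 1: 33.52×2830 + (z_c − 33.52)×3330
Column 2: 0.7589×0 + 1.61×2900 + x×2820 + (z_c − 0.7589 − 1.61 − x)×3330
The z_c×3330 term appears on both sides and cancels. Collect the known terms of each column as K = Σ(ρt)_known − 3330 × (depth of known layers): K_1 = 94861.6 − 3330×33.52 = −16760; K_2 = 4669 − 3330×(0.7589 + 1.61) = −3219.437.
Balance: K_1 = K_2 − x×(3330 − 2820), so x = (K_2 − K_1)/(3330 − 2820) = 13540.6/510 = 26.6 km.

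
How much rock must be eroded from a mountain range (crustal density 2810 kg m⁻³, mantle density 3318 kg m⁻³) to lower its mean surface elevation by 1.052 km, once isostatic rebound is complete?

Net drop Δ = e − u = e − e ρ_c/ρ_m = e (ρ_m − ρ_c)/ρ_m.
e = Δ ρ_m/(ρ_m − ρ_c) = 1.052 km × 3318/508 = 6.87 km.

6.87 km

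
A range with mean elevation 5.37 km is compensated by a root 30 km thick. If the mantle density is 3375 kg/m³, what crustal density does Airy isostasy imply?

2860 kg/m³

ρ_c h = (ρ_m − ρ_c) r → ρ_c (h + r) = ρ_m r → ρ_c = ρ_m r / (h + r).
ρ_c = 3375 × 30 km / (5.37 km + 30 km) = 2860 kg/m³.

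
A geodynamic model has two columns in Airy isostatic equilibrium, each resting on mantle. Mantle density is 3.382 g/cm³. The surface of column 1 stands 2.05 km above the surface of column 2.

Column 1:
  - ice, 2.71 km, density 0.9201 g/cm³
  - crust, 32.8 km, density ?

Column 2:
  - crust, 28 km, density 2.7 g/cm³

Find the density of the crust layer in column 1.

2.79 g/cm³

Take the compensation level at the base of the deeper column (depth z_c below the surface of column 1) and equate Σ ρ_i t_i down to z_c; mantle fills any gap and the z_c terms cancel.
Column 1: 2.71×0.9201 + 32.8×ρ + (z_c − 35.51)×3.382
Column 2: 2.05×0 + 28×2.7 + (z_c − 2.05 − 28)×3.382
The z_c×3.382 term appears on both sides and cancels. Collect the known terms of each column as K = Σ(ρt)_known − 3.382 × (depth of known layers): K_1 = 2.493471 − 3.382×35.51 = −117.601349; K_2 = 75.6 − 3.382×(2.05 + 28) = −26.0291.
Balance: K_1 + 32.8×ρ = K_2, so ρ = (K_2 − K_1)/32.8 = 91.5722/32.8 = 2.79 g/cm³.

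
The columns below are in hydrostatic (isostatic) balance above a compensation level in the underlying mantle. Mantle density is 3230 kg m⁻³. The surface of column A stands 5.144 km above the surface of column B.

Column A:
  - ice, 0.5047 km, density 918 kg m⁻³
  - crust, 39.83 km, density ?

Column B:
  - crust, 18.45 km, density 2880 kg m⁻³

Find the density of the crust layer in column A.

2680 kg m⁻³

Take the compensation level at the base of the deeper column (depth z_c below the surface of column A) and equate Σ ρ_i t_i down to z_c; mantle fills any gap and the z_c terms cancel.
Column A: 0.5047×918 + 39.83×ρ + (z_c − 40.3347)×3230
Column B: 5.144×0 + 18.45×2880 + (z_c − 5.144 − 18.45)×3230
The z_c×3230 term appears on both sides and cancels. Collect the known terms of each column as K = Σ(ρt)_known − 3230 × (depth of known layers): K_A = 463.3146 − 3230×40.3347 = −129817.766; K_B = 53136 − 3230×(5.144 + 18.45) = −23072.62.
Balance: K_A + 39.83×ρ = K_B, so ρ = (K_B − K_A)/39.83 = 106745/39.83 = 2680 kg m⁻³.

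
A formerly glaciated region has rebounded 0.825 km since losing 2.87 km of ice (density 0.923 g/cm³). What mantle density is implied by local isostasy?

3.21 g/cm³

ρ_m = ρ_ice t / u = 0.923 × 2.87 km/0.825 km = 3.21 g/cm³.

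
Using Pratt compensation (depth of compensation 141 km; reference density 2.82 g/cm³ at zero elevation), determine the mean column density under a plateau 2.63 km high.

Pratt balance: ρ_ref D = ρ (D + h).
ρ = ρ_ref D/(D + h) = 2.82 × 141 km/(141 km + 2.63 km) = 2.77 g/cm³.

2.77 g/cm³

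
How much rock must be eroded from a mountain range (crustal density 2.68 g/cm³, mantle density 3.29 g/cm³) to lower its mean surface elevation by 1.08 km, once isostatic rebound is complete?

5.82 km

Net drop Δ = e − u = e − e ρ_c/ρ_m = e (ρ_m − ρ_c)/ρ_m.
e = Δ ρ_m/(ρ_m − ρ_c) = 1.08 km × 3.29/0.61 = 5.82 km.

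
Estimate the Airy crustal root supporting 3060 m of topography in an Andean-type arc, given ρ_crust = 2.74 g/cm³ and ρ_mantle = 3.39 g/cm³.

Isostatic balance requires: the weight of the topography is balanced by the buoyancy of the root, ρ_c h = (ρ_m − ρ_c) r.
r = h · ρ_c / (ρ_m − ρ_c) = 3060 m × 2.74 / (3.39 − 2.74) = 12900 m.

12900 m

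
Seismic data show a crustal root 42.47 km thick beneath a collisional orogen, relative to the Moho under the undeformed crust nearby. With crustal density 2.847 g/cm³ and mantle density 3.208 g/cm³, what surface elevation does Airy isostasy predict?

5.39 km

In Airy isostatic equilibrium: ρ_c h = (ρ_m − ρ_c) r.
h = r (ρ_m − ρ_c) / ρ_c = 42.47 km × (3.208 − 2.847) / 2.847 = 5.39 km.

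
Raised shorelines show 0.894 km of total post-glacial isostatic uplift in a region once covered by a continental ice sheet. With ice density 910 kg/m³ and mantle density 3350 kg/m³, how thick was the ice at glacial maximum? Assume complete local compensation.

3.29 km

u = t ρ_ice/ρ_m → t = u ρ_m/ρ_ice = 0.894 km × 3350/910 = 3.29 km.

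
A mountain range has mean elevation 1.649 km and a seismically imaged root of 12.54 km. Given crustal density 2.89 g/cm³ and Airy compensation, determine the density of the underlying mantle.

Airy balance: ρ_c h = (ρ_m − ρ_c) r → ρ_m = ρ_c (1 + h/r).
ρ_m = 2.89 × (1 + 1.649 km/12.54 km) = 3.27 g/cm³.

3.27 g/cm³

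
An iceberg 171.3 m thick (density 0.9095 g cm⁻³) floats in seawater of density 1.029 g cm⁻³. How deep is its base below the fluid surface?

151 m

Draft d = t ρ_obj/ρ_fluid = 171.3 m × 0.9095/1.029 = 151 m.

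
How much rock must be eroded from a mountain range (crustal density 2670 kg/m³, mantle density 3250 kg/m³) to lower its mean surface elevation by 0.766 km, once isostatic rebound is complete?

Net drop Δ = e − u = e − e ρ_c/ρ_m = e (ρ_m − ρ_c)/ρ_m.
e = Δ ρ_m/(ρ_m − ρ_c) = 0.766 km × 3250/580 = 4.29 km.

4.29 km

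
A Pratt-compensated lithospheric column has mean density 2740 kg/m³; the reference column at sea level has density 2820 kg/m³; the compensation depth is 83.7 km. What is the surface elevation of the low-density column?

ρ_ref D = ρ (D + h) → h = D (ρ_ref − ρ)/ρ.
h = 83.7 km × (2820 − 2740)/2740 = 2.44 km.

2.44 km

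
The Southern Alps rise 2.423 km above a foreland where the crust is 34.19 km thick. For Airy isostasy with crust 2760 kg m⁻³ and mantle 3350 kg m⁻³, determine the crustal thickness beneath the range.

Root depth r = h ρ_c / (ρ_m − ρ_c) = 2.423 km × 2760 / 590 = 11.33 km.
Total thickness = T + h + r = 34.19 km + 2.423 km + 11.33 km = 47.9 km.

47.9 km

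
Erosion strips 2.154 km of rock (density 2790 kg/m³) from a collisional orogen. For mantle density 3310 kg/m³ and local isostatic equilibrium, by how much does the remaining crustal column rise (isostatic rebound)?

Unloading: uplift u = e ρ_c/ρ_m = 2.154 km × 2790/3310 = 1.82 km.

1.82 km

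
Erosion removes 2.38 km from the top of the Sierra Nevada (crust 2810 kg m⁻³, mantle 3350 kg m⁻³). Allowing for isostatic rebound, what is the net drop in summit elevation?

0.384 km

Rebound u = e ρ_c/ρ_m = 2.38 km × 2810/3350 = 1.996 km.
Net surface drop = e − u = 2.38 km − 1.996 km = e (ρ_m − ρ_c)/ρ_m = 0.384 km.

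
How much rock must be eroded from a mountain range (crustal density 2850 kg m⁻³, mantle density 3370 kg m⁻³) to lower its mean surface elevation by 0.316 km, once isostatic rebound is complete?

Net drop Δ = e − u = e − e ρ_c/ρ_m = e (ρ_m − ρ_c)/ρ_m.
e = Δ ρ_m/(ρ_m − ρ_c) = 0.316 km × 3370/520 = 2.05 km.

2.05 km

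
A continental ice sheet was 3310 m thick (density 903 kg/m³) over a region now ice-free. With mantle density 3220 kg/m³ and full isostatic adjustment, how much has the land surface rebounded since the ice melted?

928 m

Removing the load lets mantle flow back in; uplift u satisfies ρ_ice t = ρ_m u.
u = t ρ_ice/ρ_m = 3310 m × 903/3220 = 928 m.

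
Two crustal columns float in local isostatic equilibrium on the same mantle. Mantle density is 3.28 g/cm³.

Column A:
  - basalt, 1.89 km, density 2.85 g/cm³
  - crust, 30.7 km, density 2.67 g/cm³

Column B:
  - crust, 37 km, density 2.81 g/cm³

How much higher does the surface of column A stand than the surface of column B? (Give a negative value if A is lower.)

For any compensation level in the mantle, the mantle terms cancel and isostasy reduces to e = (Σt_A − Σt_B) − (Σ(ρt)_A − Σ(ρt)_B) / ρ_m.
Σt_A = 32.59 km; Σt_B = 37 km; Σ(ρt)_A = 87.3555; Σ(ρt)_B = 103.97 (in km·g/cm³).
e = (32.59 − 37) − (87.3555 − 103.97) / 3.28 = 0.655 km.

0.655 km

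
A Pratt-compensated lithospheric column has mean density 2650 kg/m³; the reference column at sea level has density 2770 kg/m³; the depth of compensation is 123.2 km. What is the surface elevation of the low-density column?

5.58 km

ρ_ref D = ρ (D + h) → h = D (ρ_ref − ρ)/ρ.
h = 123.2 km × (2770 − 2650)/2650 = 5.58 km.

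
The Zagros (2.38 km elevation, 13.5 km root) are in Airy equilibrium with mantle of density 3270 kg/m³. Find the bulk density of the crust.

ρ_c h = (ρ_m − ρ_c) r → ρ_c (h + r) = ρ_m r → ρ_c = ρ_m r / (h + r).
ρ_c = 3270 × 13.5 km / (2.38 km + 13.5 km) = 2780 kg/m³.

2780 kg/m³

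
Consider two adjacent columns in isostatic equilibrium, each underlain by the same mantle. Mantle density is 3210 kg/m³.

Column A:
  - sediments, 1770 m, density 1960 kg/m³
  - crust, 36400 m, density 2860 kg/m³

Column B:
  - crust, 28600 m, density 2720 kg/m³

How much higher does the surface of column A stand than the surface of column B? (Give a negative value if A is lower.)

For any compensation level in the mantle, the mantle terms cancel and isostasy reduces to e = (Σt_A − Σt_B) − (Σ(ρt)_A − Σ(ρt)_B) / ρ_m.
Σt_A = 38170 m; Σt_B = 28600 m; Σ(ρt)_A = 107573200; Σ(ρt)_B = 77792000 (in m·kg/m³).
e = (38170 − 28600) − (107573200 − 77792000) / 3210 = 292 m.

292 m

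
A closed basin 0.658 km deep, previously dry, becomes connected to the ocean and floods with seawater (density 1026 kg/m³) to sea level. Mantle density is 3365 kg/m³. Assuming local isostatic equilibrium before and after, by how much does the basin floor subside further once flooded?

After flooding the water column is d + s deep. Its weight must equal the weight of mantle displaced by the extra subsidence s: (d + s) ρ_w = s ρ_m.
s = d ρ_w / (ρ_m − ρ_w) = 0.658 km × 1026/(3365 − 1026) = 0.289 km.

0.289 km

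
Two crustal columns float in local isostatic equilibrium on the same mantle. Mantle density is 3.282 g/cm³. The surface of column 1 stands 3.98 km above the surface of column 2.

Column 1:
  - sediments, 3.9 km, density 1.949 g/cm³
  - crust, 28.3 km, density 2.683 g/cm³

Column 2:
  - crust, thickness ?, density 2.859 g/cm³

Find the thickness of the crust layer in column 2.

21.5 km

Take the compensation level at the base of the deeper column (depth z_c below the surface of column 1) and equate Σ ρ_i t_i down to z_c; mantle fills any gap and the z_c terms cancel.
Column 1: 3.9×1.949 + 28.3×2.683 + (z_c − 32.2)×3.282
Column 2: 3.98×0 + x×2.859 + (z_c − 3.98 − 0 − x)×3.282
The z_c×3.282 term appears on both sides and cancels. Collect the known terms of each column as K = Σ(ρt)_known − 3.282 × (depth of known layers): K_1 = 83.53 − 3.282×32.2 = −22.1504; K_2 = 0 − 3.282×(3.98 + 0) = −13.06236.
Balance: K_1 = K_2 − x×(3.282 − 2.859), so x = (K_2 − K_1)/(3.282 − 2.859) = 9.08804/0.423 = 21.5 km.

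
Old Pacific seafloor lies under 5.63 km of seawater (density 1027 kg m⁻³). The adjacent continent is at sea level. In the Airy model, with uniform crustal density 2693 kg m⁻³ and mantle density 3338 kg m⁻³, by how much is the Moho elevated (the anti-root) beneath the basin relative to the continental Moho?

14.5 km

In Airy isostatic equilibrium: replacing crust with seawater at the top is compensated by replacing crust with mantle at the base: d (ρ_c − ρ_w) = a (ρ_m − ρ_c).
a = d (ρ_c − ρ_w)/(ρ_m − ρ_c) = 5.63 km × 1666/645 = 14.5 km.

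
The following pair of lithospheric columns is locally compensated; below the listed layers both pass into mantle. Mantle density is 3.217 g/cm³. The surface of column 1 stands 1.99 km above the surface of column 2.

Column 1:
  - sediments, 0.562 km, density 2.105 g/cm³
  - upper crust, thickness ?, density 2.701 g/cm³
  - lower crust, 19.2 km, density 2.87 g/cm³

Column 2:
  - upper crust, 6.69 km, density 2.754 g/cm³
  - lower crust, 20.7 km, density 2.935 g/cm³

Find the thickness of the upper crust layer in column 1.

Take the compensation level at the base of the deeper column (depth z_c below the surface of column 1) and equate Σ ρ_i t_i down to z_c; mantle fills any gap and the z_c terms cancel.
Column 1: 0.562×2.105 + x×2.701 + 19.2×2.87 + (z_c − 19.762 − x)×3.217
Column 2: 1.99×0 + 6.69×2.754 + 20.7×2.935 + (z_c − 1.99 − 27.39)×3.217
The z_c×3.217 term appears on both sides and cancels. Collect the known terms of each column as K = Σ(ρt)_known − 3.217 × (depth of known layers): K_1 = 56.28701 − 3.217×19.762 = −7.287344; K_2 = 79.17876 − 3.217×(1.99 + 27.39) = −15.3367.
Balance: K_1 − x×(3.217 − 2.701) = K_2, so x = (K_1 − K_2)/(3.217 − 2.701) = 8.04936/0.516 = 15.6 km.

15.6 km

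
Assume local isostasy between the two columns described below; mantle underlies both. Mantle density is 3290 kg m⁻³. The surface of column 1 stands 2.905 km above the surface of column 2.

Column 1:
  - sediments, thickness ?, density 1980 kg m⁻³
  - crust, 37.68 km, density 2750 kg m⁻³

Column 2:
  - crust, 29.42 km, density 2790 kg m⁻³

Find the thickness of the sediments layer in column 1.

Take the compensation level at the base of the deeper column (depth z_c below the surface of column 1) and equate Σ ρ_i t_i down to z_c; mantle fills any gap and the z_c terms cancel.
Column 1: x×1980 + 37.68×2750 + (z_c − 37.68 − x)×3290
Column 2: 2.905×0 + 29.42×2790 + (z_c − 2.905 − 29.42)×3290
The z_c×3290 term appears on both sides and cancels. Collect the known terms of each column as K = Σ(ρt)_known − 3290 × (depth of known layers): K_1 = 103620 − 3290×37.68 = −20347.2; K_2 = 82081.8 − 3290×(2.905 + 29.42) = −24267.45.
Balance: K_1 − x×(3290 − 1980) = K_2, so x = (K_1 − K_2)/(3290 − 1980) = 3920.25/1310 = 2.99 km.

2.99 km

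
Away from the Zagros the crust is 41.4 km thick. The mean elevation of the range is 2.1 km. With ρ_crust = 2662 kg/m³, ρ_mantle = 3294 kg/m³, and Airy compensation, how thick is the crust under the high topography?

Root depth r = h ρ_c / (ρ_m − ρ_c) = 2.1 km × 2662 / 632 = 8.845 km.
Total thickness = T + h + r = 41.4 km + 2.1 km + 8.845 km = 52.3 km.

52.3 km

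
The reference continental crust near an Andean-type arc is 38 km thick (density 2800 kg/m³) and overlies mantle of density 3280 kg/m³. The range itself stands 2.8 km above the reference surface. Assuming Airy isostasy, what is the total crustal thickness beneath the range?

57.1 km

Root depth r = h ρ_c / (ρ_m − ρ_c) = 2.8 km × 2800 / 480 = 16.33 km.
Total thickness = T + h + r = 38 km + 2.8 km + 16.33 km = 57.1 km.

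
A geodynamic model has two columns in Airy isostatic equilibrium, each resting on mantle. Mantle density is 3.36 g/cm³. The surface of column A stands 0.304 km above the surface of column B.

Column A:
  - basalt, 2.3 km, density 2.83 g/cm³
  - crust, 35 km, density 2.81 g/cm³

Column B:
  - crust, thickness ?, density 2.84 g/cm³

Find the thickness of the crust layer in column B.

Take the compensation level at the base of the deeper column (depth z_c below the surface of column A) and equate Σ ρ_i t_i down to z_c; mantle fills any gap and the z_c terms cancel.
Column A: 2.3×2.83 + 35×2.81 + (z_c − 37.3)×3.36
Column B: 0.304×0 + x×2.84 + (z_c − 0.304 − 0 − x)×3.36
The z_c×3.36 term appears on both sides and cancels. Collect the known terms of each column as K = Σ(ρt)_known − 3.36 × (depth of known layers): K_A = 104.859 − 3.36×37.3 = −20.469; K_B = 0 − 3.36×(0.304 + 0) = −1.02144.
Balance: K_A = K_B − x×(3.36 − 2.84), so x = (K_B − K_A)/(3.36 − 2.84) = 19.4476/0.52 = 37.4 km.

37.4 km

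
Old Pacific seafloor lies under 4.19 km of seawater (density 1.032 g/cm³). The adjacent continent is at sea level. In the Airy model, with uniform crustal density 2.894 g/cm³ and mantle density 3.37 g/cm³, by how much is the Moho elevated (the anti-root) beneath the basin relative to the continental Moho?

Equating mass per unit area of the two columns: replacing crust with seawater at the top is compensated by replacing crust with mantle at the base: d (ρ_c − ρ_w) = a (ρ_m − ρ_c).
a = d (ρ_c − ρ_w)/(ρ_m − ρ_c) = 4.19 km × 1.862/0.476 = 16.4 km.

16.4 km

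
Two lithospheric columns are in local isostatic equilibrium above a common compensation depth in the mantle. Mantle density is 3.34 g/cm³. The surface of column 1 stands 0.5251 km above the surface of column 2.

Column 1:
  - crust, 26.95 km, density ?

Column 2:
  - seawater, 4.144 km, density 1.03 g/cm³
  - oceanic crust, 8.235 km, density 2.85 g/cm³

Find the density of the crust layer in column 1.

2.77 g/cm³

Take the compensation level at the base of the deeper column (depth z_c below the surface of column 1) and equate Σ ρ_i t_i down to z_c; mantle fills any gap and the z_c terms cancel.
Column 1: 26.95×ρ + (z_c − 26.95)×3.34
Column 2: 0.5251×0 + 4.144×1.03 + 8.235×2.85 + (z_c − 0.5251 − 12.379)×3.34
The z_c×3.34 term appears on both sides and cancels. Collect the known terms of each column as K = Σ(ρt)_known − 3.34 × (depth of known layers): K_1 = 0 − 3.34×26.95 = −90.013; K_2 = 27.73807 − 3.34×(0.5251 + 12.379) = −15.361624.
Balance: K_1 + 26.95×ρ = K_2, so ρ = (K_2 − K_1)/26.95 = 74.6514/26.95 = 2.77 g/cm³.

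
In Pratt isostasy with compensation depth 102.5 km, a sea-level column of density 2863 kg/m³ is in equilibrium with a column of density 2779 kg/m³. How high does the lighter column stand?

ρ_ref D = ρ (D + h) → h = D (ρ_ref − ρ)/ρ.
h = 102.5 km × (2863 − 2779)/2779 = 3.1 km.

3.1 km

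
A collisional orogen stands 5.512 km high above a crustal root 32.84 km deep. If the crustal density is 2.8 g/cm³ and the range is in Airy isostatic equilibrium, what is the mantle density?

3.27 g/cm³

Airy balance: ρ_c h = (ρ_m − ρ_c) r → ρ_m = ρ_c (1 + h/r).
ρ_m = 2.8 × (1 + 5.512 km/32.84 km) = 3.27 g/cm³.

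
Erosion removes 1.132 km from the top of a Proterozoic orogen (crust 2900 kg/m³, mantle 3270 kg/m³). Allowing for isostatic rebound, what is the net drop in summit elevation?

0.128 km

Rebound u = e ρ_c/ρ_m = 1.132 km × 2900/3270 = 1.004 km.
Net surface drop = e − u = 1.132 km − 1.004 km = e (ρ_m − ρ_c)/ρ_m = 0.128 km.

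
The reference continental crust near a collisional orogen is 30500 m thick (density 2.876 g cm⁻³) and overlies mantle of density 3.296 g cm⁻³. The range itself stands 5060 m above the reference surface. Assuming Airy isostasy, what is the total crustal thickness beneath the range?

Root depth r = h ρ_c / (ρ_m − ρ_c) = 5060 m × 2.876 / 0.42 = 34650 m.
Total thickness = T + h + r = 30500 m + 5060 m + 34650 m = 70200 m.

70200 m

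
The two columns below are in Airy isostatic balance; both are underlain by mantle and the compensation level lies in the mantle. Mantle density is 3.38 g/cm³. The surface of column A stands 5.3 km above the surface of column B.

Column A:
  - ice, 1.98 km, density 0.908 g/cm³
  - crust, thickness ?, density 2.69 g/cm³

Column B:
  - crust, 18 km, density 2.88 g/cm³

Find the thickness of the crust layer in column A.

31.9 km

Take the compensation level at the base of the deeper column (depth z_c below the surface of column A) and equate Σ ρ_i t_i down to z_c; mantle fills any gap and the z_c terms cancel.
Column A: 1.98×0.908 + x×2.69 + (z_c − 1.98 − x)×3.38
Column B: 5.3×0 + 18×2.88 + (z_c − 5.3 − 18)×3.38
The z_c×3.38 term appears on both sides and cancels. Collect the known terms of each column as K = Σ(ρt)_known − 3.38 × (depth of known layers): K_A = 1.79784 − 3.38×1.98 = −4.89456; K_B = 51.84 − 3.38×(5.3 + 18) = −26.914.
Balance: K_A − x×(3.38 − 2.69) = K_B, so x = (K_A − K_B)/(3.38 − 2.69) = 22.0194/0.69 = 31.9 km.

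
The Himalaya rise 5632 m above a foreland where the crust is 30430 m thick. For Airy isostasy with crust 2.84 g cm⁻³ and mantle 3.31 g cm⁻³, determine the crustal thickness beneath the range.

Root depth r = h ρ_c / (ρ_m − ρ_c) = 5632 m × 2.84 / 0.47 = 34030 m.
Total thickness = T + h + r = 30430 m + 5632 m + 34030 m = 70100 m.

70100 m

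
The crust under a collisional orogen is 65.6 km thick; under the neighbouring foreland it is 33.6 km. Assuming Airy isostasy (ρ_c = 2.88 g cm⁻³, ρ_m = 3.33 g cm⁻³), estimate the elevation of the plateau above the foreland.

Excess crust Δ = 65.6 km − 33.6 km = 32 km, split between elevation h and root r with h + r = Δ.
Airy balance ρ_c h = (ρ_m − ρ_c) r gives r = h ρ_c/(ρ_m − ρ_c), so h (1 + ρ_c/(ρ_m − ρ_c)) = Δ, i.e. h = Δ (ρ_m − ρ_c)/ρ_m.
h = 32 km × 0.45/3.33 = 4.32 km.

4.32 km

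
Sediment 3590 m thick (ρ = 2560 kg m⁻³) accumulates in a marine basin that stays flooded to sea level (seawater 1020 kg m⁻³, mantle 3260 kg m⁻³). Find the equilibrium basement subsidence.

2470 m

Submarine loading: the sediment displaces seawater, and the subsidence is in turn flooded, so s (ρ_m − ρ_w) = t (ρ_sed − ρ_w).
s = 3590 m × (2560 − 1020) / (3260 − 1020) = 2470 m.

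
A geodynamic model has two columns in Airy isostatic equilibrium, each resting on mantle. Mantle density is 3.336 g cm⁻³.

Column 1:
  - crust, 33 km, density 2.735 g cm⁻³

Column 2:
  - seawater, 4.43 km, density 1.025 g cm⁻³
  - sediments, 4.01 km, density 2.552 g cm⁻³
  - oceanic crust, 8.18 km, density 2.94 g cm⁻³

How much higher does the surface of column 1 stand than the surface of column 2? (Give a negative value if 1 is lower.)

0.963 km

For any compensation level in the mantle, the mantle terms cancel and isostasy reduces to e = (Σt_1 − Σt_2) − (Σ(ρt)_1 − Σ(ρt)_2) / ρ_m.
Σt_1 = 33 km; Σt_2 = 16.62 km; Σ(ρt)_1 = 90.255; Σ(ρt)_2 = 38.82347 (in km·g cm⁻³).
e = (33 − 16.62) − (90.255 − 38.82347) / 3.336 = 0.963 km.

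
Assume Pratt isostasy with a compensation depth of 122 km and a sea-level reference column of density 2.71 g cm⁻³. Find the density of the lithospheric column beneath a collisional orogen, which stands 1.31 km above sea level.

2.68 g cm⁻³

Pratt balance: ρ_ref D = ρ (D + h).
ρ = ρ_ref D/(D + h) = 2.71 × 122 km/(122 km + 1.31 km) = 2.68 g cm⁻³.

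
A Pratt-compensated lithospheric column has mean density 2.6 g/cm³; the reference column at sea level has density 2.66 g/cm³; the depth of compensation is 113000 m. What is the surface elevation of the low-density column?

2610 m

ρ_ref D = ρ (D + h) → h = D (ρ_ref − ρ)/ρ.
h = 113000 m × (2.66 − 2.6)/2.6 = 2610 m.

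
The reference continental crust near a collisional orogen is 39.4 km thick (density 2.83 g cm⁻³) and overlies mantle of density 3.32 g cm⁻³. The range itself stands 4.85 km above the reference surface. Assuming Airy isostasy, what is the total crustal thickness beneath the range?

72.3 km

Root depth r = h ρ_c / (ρ_m − ρ_c) = 4.85 km × 2.83 / 0.49 = 28.01 km.
Total thickness = T + h + r = 39.4 km + 4.85 km + 28.01 km = 72.3 km.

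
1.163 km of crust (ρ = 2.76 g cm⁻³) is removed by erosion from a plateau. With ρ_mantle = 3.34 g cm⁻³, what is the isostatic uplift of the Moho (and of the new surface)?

Unloading: uplift u = e ρ_c/ρ_m = 1.163 km × 2.76/3.34 = 0.961 km.

0.961 km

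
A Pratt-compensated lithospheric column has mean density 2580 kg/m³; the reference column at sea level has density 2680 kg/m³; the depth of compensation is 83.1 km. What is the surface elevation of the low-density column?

ρ_ref D = ρ (D + h) → h = D (ρ_ref − ρ)/ρ.
h = 83.1 km × (2680 − 2580)/2580 = 3.22 km.

3.22 km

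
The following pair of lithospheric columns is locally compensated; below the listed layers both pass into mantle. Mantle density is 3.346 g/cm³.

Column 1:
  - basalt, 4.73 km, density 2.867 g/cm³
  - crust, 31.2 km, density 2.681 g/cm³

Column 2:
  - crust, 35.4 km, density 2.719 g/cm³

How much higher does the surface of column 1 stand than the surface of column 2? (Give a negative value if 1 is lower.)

For any compensation level in the mantle, the mantle terms cancel and isostasy reduces to e = (Σt_1 − Σt_2) − (Σ(ρt)_1 − Σ(ρt)_2) / ρ_m.
Σt_1 = 35.93 km; Σt_2 = 35.4 km; Σ(ρt)_1 = 97.20811; Σ(ρt)_2 = 96.2526 (in km·g/cm³).
e = (35.93 − 35.4) − (97.20811 − 96.2526) / 3.346 = 0.244 km.

0.244 km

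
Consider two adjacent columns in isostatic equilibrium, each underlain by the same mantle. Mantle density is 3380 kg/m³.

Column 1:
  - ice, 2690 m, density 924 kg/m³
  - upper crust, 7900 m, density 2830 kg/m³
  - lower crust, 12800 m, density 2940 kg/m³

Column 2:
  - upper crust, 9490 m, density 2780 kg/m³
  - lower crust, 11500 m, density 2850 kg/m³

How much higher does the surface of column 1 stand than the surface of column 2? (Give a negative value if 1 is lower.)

For any compensation level in the mantle, the mantle terms cancel and isostasy reduces to e = (Σt_1 − Σt_2) − (Σ(ρt)_1 − Σ(ρt)_2) / ρ_m.
Σt_1 = 23390 m; Σt_2 = 20990 m; Σ(ρt)_1 = 62474560; Σ(ρt)_2 = 59157200 (in m·kg/m³).
e = (23390 − 20990) − (62474560 − 59157200) / 3380 = 1420 m.

1420 m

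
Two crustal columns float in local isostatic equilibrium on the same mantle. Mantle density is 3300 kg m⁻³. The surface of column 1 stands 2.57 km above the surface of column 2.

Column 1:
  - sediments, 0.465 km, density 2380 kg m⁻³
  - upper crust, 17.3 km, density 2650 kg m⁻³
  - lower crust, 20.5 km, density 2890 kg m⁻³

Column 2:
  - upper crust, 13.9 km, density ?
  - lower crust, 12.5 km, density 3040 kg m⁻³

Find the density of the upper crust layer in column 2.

2700 kg m⁻³

Take the compensation level at the base of the deeper column (depth z_c below the surface of column 1) and equate Σ ρ_i t_i down to z_c; mantle fills any gap and the z_c terms cancel.
Column 1: 0.465×2380 + 17.3×2650 + 20.5×2890 + (z_c − 38.265)×3300
Column 2: 2.57×0 + 13.9×ρ + 12.5×3040 + (z_c − 2.57 − 26.4)×3300
The z_c×3300 term appears on both sides and cancels. Collect the known terms of each column as K = Σ(ρt)_known − 3300 × (depth of known layers): K_1 = 106196.7 − 3300×38.265 = −20077.8; K_2 = 38000 − 3300×(2.57 + 26.4) = −57601.
Balance: K_1 = K_2 + 13.9×ρ, so ρ = (K_1 − K_2)/13.9 = 37523.2/13.9 = 2700 kg m⁻³.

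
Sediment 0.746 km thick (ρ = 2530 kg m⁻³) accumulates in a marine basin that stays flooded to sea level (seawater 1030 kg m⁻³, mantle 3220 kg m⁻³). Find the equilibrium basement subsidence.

Submarine loading: the sediment displaces seawater, and the subsidence is in turn flooded, so s (ρ_m − ρ_w) = t (ρ_sed − ρ_w).
s = 0.746 km × (2530 − 1030) / (3220 − 1030) = 0.511 km.

0.511 km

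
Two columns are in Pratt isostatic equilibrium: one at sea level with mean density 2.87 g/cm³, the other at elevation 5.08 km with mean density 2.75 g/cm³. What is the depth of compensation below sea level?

ρ_ref D = ρ (D + h) → D (ρ_ref − ρ) = ρ h.
D = ρ h/(ρ_ref − ρ) = 2.75 × 5.08 km/(2.87 − 2.75) = 116 km.

116 km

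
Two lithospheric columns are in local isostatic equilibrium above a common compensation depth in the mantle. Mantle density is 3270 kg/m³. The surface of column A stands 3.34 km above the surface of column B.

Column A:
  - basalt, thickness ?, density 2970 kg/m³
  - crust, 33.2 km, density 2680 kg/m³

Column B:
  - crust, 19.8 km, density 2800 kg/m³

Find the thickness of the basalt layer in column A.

Take the compensation level at the base of the deeper column (depth z_c below the surface of column A) and equate Σ ρ_i t_i down to z_c; mantle fills any gap and the z_c terms cancel.
Column A: x×2970 + 33.2×2680 + (z_c − 33.2 − x)×3270
Column B: 3.34×0 + 19.8×2800 + (z_c − 3.34 − 19.8)×3270
The z_c×3270 term appears on both sides and cancels. Collect the known terms of each column as K = Σ(ρt)_known − 3270 × (depth of known layers): K_A = 88976 − 3270×33.2 = −19588; K_B = 55440 − 3270×(3.34 + 19.8) = −20227.8.
Balance: K_A − x×(3270 − 2970) = K_B, so x = (K_A − K_B)/(3270 − 2970) = 639.8/300 = 2.13 km.

2.13 km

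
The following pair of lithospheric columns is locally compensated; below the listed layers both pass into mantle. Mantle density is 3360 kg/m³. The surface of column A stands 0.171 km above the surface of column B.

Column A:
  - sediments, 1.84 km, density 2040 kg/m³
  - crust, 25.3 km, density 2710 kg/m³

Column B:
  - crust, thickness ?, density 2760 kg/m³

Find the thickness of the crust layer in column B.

Take the compensation level at the base of the deeper column (depth z_c below the surface of column A) and equate Σ ρ_i t_i down to z_c; mantle fills any gap and the z_c terms cancel.
Column A: 1.84×2040 + 25.3×2710 + (z_c − 27.14)×3360
Column B: 0.171×0 + x×2760 + (z_c − 0.171 − 0 − x)×3360
The z_c×3360 term appears on both sides and cancels. Collect the known terms of each column as K = Σ(ρt)_known − 3360 × (depth of known layers): K_A = 72316.6 − 3360×27.14 = −18873.8; K_B = 0 − 3360×(0.171 + 0) = −574.56.
Balance: K_A = K_B − x×(3360 − 2760), so x = (K_B − K_A)/(3360 − 2760) = 18299.2/600 = 30.5 km.

30.5 km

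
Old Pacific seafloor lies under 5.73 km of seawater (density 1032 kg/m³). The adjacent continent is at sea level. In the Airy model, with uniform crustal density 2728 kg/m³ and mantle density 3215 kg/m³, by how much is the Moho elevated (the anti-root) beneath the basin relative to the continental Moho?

Isostatic balance requires: replacing crust with seawater at the top is compensated by replacing crust with mantle at the base: d (ρ_c − ρ_w) = a (ρ_m − ρ_c).
a = d (ρ_c − ρ_w)/(ρ_m − ρ_c) = 5.73 km × 1696/487 = 20 km.

20 km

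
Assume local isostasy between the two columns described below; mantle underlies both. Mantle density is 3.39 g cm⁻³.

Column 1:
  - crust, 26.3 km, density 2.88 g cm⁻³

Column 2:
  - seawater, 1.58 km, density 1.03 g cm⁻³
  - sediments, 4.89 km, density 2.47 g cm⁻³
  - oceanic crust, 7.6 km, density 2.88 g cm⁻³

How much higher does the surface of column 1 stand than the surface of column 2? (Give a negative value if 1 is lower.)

For any compensation level in the mantle, the mantle terms cancel and isostasy reduces to e = (Σt_1 − Σt_2) − (Σ(ρt)_1 − Σ(ρt)_2) / ρ_m.
Σt_1 = 26.3 km; Σt_2 = 14.07 km; Σ(ρt)_1 = 75.744; Σ(ρt)_2 = 35.5937 (in km·g cm⁻³).
e = (26.3 − 14.07) − (75.744 − 35.5937) / 3.39 = 0.386 km.

0.386 km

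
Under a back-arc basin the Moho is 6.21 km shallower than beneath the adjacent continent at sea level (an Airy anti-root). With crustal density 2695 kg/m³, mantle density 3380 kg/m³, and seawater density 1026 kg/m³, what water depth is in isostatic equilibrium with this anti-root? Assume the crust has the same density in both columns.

Replacing a thickness d of crust by seawater at the top must be balanced by replacing crust with mantle at the base: d (ρ_c − ρ_w) = a (ρ_m − ρ_c).
d = a (ρ_m − ρ_c)/(ρ_c − ρ_w) = 6.21 km × 685/1669 = 2.55 km.

2.55 km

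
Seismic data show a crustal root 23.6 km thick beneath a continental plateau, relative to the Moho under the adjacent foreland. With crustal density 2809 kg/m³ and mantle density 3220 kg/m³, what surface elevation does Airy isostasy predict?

Balancing pressure at the compensation depth: ρ_c h = (ρ_m − ρ_c) r.
h = r (ρ_m − ρ_c) / ρ_c = 23.6 km × (3220 − 2809) / 2809 = 3.45 km.

3.45 km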